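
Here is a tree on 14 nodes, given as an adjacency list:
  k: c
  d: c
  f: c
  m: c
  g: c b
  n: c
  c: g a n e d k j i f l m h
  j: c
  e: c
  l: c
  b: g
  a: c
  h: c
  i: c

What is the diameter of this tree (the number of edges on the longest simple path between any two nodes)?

3

A longest path is b-g-c-i, with 3 edges.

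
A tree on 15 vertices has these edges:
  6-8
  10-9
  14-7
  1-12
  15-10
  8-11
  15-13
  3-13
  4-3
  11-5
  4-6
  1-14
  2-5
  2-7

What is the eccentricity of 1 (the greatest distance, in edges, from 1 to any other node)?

A farthest node from 1 is 9.
The path 1-14-7-2-5-11-8-6-4-3-13-15-10-9 has 13 edges.

13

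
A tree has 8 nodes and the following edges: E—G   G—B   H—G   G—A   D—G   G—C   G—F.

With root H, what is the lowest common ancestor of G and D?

G

G's ancestor chain is G, H and D's is D, G, H; they first meet at G.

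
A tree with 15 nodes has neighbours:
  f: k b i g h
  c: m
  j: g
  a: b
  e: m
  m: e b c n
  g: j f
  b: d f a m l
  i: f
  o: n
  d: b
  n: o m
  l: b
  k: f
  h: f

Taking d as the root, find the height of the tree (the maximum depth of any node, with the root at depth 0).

o sits deepest: d-b-m-n-o — 4 edges from the root.

4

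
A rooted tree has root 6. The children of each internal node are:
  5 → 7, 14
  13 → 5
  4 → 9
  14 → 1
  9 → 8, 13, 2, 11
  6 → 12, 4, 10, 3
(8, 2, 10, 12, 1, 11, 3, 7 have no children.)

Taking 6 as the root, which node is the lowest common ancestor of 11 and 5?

11's ancestor chain is 11, 9, 4, 6 and 5's is 5, 13, 9, 4, 6; they first meet at 9.

9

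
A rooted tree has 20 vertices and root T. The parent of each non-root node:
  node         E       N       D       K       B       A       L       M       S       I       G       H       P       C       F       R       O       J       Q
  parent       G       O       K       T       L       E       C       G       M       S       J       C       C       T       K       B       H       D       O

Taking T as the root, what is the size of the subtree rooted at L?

Descendants of L (including itself): L, B, R. That's 3.

3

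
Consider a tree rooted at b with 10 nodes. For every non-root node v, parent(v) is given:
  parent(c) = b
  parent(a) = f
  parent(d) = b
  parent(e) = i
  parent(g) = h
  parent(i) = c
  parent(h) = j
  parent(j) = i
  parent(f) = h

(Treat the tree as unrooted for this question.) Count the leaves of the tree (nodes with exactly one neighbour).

4

The leaves are a, d, e, g.
That is 4 leaves.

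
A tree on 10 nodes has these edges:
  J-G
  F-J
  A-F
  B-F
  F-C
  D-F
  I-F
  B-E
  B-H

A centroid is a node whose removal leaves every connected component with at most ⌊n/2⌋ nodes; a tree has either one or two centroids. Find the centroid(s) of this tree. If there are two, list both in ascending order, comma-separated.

F

Removing F splits the tree into components of sizes 3, 2, 1, 1, 1, 1; the largest is 3 ≤ ⌊10/2⌋ = 5.
No neighbour of F does as well, so F is the unique centroid.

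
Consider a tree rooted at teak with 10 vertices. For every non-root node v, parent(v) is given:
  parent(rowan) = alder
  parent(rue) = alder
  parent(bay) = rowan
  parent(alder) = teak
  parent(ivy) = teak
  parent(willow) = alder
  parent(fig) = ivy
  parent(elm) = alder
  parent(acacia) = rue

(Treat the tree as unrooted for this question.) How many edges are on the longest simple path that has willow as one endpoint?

4

The node farthest from willow is fig, via willow-alder-teak-ivy-fig — 4 edges.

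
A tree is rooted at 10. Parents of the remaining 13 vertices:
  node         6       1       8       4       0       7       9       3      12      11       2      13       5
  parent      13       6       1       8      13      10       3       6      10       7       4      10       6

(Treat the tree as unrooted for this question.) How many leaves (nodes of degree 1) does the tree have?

Exactly 6 nodes have a single neighbour: 0, 2, 5, 9, 11, 12.

6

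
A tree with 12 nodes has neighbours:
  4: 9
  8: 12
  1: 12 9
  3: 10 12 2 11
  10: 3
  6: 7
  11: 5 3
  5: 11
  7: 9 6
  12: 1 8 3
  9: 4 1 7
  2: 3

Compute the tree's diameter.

7

Starting from 6, a farthest node is 5 at distance 7.
One longest path: 6–7–9–1–12–3–11–5.
So the diameter is 7.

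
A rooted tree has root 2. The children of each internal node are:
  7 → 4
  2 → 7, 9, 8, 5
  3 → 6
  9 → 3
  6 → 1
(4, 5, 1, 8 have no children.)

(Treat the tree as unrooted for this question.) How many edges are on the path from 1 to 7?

5

The path is 1–6–3–9–2–7, which has 5 edges.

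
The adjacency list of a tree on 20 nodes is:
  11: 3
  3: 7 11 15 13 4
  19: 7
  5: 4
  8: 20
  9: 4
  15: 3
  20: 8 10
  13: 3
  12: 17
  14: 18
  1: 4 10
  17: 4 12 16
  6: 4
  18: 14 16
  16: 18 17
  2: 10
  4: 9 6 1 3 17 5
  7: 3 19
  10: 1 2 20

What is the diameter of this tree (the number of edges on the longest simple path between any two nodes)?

8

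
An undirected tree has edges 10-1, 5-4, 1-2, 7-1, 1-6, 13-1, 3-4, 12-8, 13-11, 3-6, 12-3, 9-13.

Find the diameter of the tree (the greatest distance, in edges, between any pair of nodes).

6

Starting from 8, a farthest node is 11 at distance 6.
One longest path: 8 – 12 – 3 – 6 – 1 – 13 – 11.
So the diameter is 6.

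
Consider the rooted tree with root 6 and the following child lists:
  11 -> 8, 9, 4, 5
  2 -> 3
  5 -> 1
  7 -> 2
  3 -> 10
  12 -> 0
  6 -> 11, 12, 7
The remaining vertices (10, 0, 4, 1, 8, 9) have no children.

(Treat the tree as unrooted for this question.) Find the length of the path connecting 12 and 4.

Walking from 12: 12 - 6 - 11 - 4. Length 3.

3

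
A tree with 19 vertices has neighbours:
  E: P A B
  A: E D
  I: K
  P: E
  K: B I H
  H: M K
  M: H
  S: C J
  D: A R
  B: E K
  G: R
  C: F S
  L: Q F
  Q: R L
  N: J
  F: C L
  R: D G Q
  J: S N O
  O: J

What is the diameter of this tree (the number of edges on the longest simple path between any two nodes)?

Starting from M, a farthest node is N at distance 14.
One longest path: M–H–K–B–E–A–D–R–Q–L–F–C–S–J–N.
So the diameter is 14.

14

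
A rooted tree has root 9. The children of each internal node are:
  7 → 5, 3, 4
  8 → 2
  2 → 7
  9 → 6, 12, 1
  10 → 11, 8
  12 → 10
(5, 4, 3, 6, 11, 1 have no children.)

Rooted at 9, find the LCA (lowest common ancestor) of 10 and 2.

10's ancestor chain is 10, 12, 9 and 2's is 2, 8, 10, 12, 9; they first meet at 10.

10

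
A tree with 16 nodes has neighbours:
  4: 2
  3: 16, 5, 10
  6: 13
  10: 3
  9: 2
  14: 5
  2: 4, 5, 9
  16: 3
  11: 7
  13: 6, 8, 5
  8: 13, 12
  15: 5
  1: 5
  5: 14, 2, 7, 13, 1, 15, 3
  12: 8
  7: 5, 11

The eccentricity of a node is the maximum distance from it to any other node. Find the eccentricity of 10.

Distances from 10 peak at 5, attained at 12.
10–3–5–13–8–12

5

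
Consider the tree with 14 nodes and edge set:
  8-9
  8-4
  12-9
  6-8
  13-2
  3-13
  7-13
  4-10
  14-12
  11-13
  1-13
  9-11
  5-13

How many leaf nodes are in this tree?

8

Exactly 8 nodes have a single neighbour: 1, 2, 3, 5, 6, 7, 10, 14.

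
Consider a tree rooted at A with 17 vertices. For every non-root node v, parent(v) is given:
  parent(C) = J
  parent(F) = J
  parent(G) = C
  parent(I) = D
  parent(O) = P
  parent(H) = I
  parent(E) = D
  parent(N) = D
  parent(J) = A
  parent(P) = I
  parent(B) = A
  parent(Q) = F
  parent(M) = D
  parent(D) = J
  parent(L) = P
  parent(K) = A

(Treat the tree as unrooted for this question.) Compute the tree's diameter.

Starting from Q, a farthest node is O at distance 6.
One longest path: Q - F - J - D - I - P - O.
So the diameter is 6.

6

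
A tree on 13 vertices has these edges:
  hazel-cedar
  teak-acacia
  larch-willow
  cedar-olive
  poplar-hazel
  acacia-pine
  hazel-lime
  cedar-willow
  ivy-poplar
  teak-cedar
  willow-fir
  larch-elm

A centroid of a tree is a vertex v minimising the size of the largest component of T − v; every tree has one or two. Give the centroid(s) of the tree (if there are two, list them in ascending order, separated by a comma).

If cedar is removed the pieces have sizes 4, 4, 3, 1, all ≤ ⌊13/2⌋ = 6.
Every other node leaves some component of size > 6, so the centroid is unique.

cedar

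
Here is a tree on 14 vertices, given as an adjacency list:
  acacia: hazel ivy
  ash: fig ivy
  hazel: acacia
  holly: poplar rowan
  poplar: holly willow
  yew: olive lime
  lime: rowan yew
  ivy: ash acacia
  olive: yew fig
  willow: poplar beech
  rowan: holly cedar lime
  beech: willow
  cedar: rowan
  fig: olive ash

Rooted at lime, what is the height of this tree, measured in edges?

hazel sits deepest: lime → yew → olive → fig → ash → ivy → acacia → hazel — 7 edges from the root.

7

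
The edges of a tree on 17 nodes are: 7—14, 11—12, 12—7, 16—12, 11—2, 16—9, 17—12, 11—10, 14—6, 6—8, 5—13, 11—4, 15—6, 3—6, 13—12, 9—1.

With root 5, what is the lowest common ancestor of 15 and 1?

Ancestors of 15 (toward the root): 15, 6, 14, 7, 12, 13, 5.
Ancestors of 1: 1, 9, 16, 12, 13, 5.
The deepest node appearing in both lists is 12.

12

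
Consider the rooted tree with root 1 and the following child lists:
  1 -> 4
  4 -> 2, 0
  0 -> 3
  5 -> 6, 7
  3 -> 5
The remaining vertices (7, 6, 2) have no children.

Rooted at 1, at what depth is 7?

Climbing from 7 to the root: 7–5–3–0–4–1. That's 5 steps.

5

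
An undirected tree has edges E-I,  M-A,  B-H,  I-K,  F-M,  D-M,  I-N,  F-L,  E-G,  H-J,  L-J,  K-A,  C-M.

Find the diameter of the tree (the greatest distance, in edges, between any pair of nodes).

BFS from B reaches G last, at distance 10; BFS from G confirms no node is farther.
Path: B - H - J - L - F - M - A - K - I - E - G.

10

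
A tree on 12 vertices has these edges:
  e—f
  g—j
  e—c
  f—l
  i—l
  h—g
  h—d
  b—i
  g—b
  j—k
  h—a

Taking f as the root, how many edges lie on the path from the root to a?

6

Path from f to a: f – l – i – b – g – h – a, which has 6 edges.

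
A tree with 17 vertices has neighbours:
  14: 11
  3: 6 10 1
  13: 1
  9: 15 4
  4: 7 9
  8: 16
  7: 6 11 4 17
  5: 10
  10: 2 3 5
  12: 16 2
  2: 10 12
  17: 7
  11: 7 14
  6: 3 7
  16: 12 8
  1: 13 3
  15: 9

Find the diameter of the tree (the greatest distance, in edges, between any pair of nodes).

BFS from 15 reaches 8 last, at distance 10; BFS from 8 confirms no node is farther.
Path: 15 - 9 - 4 - 7 - 6 - 3 - 10 - 2 - 12 - 16 - 8.

10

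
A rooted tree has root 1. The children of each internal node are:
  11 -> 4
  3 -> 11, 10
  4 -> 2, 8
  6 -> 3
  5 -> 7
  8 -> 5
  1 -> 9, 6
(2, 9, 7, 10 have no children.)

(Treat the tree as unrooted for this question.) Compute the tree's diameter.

8

A longest path is 7 – 5 – 8 – 4 – 11 – 3 – 6 – 1 – 9, with 8 edges.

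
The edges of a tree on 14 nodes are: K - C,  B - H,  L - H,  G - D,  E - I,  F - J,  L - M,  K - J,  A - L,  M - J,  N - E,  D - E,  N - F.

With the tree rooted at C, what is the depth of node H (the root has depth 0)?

5

C – K – J – M – L – H — 5 edges.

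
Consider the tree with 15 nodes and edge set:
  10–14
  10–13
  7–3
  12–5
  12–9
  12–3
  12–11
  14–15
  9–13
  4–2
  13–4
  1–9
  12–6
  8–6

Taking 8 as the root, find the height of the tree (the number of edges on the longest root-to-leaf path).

A deepest node is 15, reached by 8–6–12–9–13–10–14–15.
That path has 7 edges, so the height is 7.

7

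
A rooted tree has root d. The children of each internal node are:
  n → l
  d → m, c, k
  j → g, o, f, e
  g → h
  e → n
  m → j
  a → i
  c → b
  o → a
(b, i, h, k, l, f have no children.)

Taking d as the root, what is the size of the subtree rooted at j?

10

j's subtree: {j, e, g, o, f, n, h, a, l, i}, size 10.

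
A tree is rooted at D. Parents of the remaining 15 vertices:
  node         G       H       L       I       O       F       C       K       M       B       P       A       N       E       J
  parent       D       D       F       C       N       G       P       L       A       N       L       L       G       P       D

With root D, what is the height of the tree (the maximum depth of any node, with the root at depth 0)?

I sits deepest: D-G-F-L-P-C-I — 6 edges from the root.

6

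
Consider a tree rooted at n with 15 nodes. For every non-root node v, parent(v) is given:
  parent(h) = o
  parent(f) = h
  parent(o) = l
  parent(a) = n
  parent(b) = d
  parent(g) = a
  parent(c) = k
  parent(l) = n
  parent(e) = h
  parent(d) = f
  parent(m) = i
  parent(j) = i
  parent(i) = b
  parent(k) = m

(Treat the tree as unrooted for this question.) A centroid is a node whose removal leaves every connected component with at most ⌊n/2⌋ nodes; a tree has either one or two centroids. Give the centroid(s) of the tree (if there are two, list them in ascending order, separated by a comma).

f

Delete f: the remaining components have sizes 7, 7. Max 7 ≤ 7, so f is a centroid.
Every other node leaves some component of size > 7, so the centroid is unique.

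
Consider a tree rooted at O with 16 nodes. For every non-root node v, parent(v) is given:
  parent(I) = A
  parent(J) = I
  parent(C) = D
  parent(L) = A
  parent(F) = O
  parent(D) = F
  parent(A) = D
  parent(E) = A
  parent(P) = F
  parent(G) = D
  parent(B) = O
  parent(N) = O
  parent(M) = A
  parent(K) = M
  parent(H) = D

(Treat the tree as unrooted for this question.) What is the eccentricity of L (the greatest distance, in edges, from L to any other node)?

The node farthest from L is B (N also at distance 5), via L – A – D – F – O – B — 5 edges.

5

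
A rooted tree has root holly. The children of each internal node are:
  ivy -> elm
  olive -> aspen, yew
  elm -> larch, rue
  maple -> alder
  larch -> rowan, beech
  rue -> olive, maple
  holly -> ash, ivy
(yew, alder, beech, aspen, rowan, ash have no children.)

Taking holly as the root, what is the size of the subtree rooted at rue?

6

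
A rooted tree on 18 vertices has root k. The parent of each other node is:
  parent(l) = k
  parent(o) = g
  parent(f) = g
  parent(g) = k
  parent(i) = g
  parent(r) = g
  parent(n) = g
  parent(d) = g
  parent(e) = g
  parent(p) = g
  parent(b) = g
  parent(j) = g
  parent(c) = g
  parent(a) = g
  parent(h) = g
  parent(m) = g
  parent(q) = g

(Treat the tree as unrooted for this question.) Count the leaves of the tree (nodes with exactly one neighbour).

Exactly 16 nodes have a single neighbour: a, b, c, d, e, f, h, i, j, l, m, n, o, p, q, r.

16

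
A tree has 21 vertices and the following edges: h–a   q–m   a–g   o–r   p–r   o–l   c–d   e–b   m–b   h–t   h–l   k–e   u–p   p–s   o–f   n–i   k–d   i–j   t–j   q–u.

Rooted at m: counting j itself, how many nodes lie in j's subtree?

3

j's subtree: {j, i, n}, size 3.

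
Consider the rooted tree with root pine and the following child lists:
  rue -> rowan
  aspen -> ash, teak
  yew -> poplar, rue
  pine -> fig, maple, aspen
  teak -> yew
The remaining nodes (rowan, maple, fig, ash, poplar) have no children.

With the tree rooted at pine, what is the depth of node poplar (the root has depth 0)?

Path from pine to poplar: pine → aspen → teak → yew → poplar, which has 4 edges.

4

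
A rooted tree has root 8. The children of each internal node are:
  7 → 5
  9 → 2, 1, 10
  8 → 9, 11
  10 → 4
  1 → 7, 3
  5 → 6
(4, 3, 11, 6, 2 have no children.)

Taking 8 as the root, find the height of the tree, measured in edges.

6 sits deepest: 8-9-1-7-5-6 — 5 edges from the root.

5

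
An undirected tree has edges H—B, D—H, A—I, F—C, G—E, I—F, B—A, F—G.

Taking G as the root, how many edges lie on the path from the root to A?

3

G – F – I – A — 3 edges.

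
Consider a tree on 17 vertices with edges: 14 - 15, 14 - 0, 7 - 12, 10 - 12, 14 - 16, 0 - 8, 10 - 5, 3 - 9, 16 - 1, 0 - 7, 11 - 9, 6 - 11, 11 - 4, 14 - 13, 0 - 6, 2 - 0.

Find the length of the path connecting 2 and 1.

The path is 2 – 0 – 14 – 16 – 1, which has 4 edges.

4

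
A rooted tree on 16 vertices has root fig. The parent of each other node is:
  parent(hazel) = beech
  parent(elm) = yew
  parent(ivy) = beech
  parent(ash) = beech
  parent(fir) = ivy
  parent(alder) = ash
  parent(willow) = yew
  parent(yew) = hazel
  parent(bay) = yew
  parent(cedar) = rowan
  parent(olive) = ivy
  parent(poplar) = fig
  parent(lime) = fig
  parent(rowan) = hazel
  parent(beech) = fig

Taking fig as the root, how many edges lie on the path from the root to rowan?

3

Path from fig to rowan: fig → beech → hazel → rowan, which has 3 edges.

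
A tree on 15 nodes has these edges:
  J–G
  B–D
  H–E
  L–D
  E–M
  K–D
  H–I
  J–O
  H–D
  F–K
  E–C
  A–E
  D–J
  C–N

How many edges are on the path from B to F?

The path is B–D–K–F, which has 3 edges.

3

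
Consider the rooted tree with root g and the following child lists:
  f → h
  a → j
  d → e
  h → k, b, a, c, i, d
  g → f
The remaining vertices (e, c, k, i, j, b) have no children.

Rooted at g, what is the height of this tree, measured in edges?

4

A deepest node is e, reached by g → f → h → d → e.
That path has 4 edges, so the height is 4.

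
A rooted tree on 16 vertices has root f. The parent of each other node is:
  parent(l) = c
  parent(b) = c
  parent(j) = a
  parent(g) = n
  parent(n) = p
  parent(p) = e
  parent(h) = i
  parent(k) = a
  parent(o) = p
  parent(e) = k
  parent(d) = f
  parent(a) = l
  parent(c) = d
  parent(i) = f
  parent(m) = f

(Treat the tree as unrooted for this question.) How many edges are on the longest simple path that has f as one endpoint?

9

Distances from f peak at 9, attained at g.
f–d–c–l–a–k–e–p–n–g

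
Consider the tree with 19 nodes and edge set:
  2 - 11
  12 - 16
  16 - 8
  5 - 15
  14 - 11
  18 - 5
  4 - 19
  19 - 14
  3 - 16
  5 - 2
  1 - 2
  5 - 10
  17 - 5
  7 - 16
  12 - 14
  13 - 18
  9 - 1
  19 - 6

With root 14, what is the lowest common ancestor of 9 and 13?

2

Ancestors of 9 (toward the root): 9, 1, 2, 11, 14.
Ancestors of 13: 13, 18, 5, 2, 11, 14.
The deepest node appearing in both lists is 2.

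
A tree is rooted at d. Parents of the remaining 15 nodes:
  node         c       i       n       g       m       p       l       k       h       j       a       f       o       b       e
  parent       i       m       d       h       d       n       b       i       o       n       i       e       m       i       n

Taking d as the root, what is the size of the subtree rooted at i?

6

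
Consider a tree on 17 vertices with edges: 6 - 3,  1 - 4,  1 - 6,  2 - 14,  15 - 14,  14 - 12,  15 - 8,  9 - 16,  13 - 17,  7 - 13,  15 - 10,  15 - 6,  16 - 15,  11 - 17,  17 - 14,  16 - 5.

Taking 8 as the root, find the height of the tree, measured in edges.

5

The longest root-to-leaf path is 8–15–14–17–13–7 (5 edges).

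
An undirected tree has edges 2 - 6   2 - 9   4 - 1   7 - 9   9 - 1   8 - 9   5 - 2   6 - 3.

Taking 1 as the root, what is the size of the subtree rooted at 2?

2's subtree: {2, 6, 5, 3}, size 4.

4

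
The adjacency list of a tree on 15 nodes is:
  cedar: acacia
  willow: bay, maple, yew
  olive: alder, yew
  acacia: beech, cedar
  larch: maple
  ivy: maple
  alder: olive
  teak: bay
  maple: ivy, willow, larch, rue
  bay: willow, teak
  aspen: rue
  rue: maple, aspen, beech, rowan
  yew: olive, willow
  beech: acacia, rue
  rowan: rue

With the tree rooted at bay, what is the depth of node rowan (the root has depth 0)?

Path from bay to rowan: bay → willow → maple → rue → rowan, which has 4 edges.

4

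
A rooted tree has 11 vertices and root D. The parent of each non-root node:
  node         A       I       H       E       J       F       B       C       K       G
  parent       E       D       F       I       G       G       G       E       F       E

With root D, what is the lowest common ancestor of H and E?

E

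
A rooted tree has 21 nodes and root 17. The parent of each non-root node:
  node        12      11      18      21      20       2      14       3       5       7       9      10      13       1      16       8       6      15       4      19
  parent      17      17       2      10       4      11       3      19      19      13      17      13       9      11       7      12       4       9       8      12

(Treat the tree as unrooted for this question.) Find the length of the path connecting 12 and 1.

12 – 17 – 11 – 1: 3 edges.

3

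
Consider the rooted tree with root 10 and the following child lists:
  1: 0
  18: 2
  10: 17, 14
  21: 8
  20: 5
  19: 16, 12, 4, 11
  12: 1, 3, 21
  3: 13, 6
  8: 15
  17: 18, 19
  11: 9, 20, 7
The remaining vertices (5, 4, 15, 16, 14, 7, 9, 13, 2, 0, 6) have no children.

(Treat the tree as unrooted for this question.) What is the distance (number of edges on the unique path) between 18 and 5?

5

18 – 17 – 19 – 11 – 20 – 5: 5 edges.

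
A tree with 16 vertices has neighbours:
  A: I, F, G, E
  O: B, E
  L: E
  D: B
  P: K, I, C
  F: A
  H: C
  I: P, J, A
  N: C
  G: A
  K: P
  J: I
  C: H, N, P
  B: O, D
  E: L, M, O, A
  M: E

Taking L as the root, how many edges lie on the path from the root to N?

6

L – E – A – I – P – C – N — 6 edges.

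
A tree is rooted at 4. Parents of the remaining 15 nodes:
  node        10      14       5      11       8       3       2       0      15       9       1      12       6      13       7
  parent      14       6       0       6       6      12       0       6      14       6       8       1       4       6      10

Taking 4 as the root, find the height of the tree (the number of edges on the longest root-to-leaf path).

5

3 sits deepest: 4 → 6 → 8 → 1 → 12 → 3 — 5 edges from the root.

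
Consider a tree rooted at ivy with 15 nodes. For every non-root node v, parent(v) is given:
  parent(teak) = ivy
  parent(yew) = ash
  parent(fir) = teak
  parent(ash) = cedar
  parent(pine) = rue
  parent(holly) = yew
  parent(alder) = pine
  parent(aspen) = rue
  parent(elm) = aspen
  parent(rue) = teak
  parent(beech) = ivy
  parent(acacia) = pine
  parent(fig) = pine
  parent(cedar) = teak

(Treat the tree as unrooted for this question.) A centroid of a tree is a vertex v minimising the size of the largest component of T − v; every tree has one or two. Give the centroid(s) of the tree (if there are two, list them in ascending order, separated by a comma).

Removing teak splits the tree into components of sizes 7, 4, 2, 1; the largest is 7 ≤ ⌊15/2⌋ = 7.
Every other node leaves some component of size > 7, so the centroid is unique.

teak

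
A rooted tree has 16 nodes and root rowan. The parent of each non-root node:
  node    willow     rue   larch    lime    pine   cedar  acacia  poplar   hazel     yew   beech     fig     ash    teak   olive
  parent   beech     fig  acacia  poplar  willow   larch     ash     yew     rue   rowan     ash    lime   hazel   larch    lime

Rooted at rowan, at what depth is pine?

Climbing from pine to the root: pine → willow → beech → ash → hazel → rue → fig → lime → poplar → yew → rowan. That's 10 steps.

10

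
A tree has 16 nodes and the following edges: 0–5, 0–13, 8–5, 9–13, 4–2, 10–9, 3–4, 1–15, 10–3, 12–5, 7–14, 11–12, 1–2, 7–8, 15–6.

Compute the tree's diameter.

13

A longest path is 14–7–8–5–0–13–9–10–3–4–2–1–15–6, with 13 edges.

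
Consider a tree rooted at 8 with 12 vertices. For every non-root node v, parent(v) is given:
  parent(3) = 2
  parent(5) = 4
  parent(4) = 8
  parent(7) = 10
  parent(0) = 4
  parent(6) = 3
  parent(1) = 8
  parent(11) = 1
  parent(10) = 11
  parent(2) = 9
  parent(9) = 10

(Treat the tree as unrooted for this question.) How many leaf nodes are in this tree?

Degree-1 nodes: 0, 5, 6, 7 — 4 of them.

4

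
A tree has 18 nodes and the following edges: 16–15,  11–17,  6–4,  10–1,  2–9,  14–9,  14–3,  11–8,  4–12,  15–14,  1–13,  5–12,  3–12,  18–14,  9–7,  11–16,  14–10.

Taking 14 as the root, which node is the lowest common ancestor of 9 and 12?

14

9's ancestor chain is 9, 14 and 12's is 12, 3, 14; they first meet at 14.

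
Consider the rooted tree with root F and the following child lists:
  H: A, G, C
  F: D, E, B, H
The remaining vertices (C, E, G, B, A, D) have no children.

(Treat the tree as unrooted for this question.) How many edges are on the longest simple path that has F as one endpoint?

2

A farthest node from F is G (A, C also at distance 2).
The path F – H – G has 2 edges.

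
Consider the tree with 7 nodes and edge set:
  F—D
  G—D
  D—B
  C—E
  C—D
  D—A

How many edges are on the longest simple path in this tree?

3

Starting from E, a farthest node is G at distance 3.
One longest path: E–C–D–G.
So the diameter is 3.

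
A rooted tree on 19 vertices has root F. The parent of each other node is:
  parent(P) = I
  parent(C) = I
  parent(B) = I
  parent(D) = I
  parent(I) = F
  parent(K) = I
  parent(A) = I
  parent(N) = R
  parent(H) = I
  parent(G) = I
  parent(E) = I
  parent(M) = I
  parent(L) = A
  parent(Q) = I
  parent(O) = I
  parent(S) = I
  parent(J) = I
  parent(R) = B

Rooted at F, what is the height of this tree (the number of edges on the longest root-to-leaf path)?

A deepest node is N, reached by F–I–B–R–N.
That path has 4 edges, so the height is 4.

4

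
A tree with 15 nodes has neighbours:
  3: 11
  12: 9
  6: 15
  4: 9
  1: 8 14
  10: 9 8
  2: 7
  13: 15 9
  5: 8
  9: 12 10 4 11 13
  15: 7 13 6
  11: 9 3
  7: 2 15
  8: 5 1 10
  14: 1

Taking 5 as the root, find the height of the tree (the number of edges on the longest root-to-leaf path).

2 sits deepest: 5–8–10–9–13–15–7–2 — 7 edges from the root.

7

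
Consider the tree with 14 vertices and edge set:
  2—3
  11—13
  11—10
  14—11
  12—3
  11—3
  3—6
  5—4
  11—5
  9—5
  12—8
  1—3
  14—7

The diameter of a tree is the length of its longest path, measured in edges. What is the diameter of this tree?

BFS from 7 reaches 8 last, at distance 5; BFS from 8 confirms no node is farther.
Path: 7 - 14 - 11 - 3 - 12 - 8.

5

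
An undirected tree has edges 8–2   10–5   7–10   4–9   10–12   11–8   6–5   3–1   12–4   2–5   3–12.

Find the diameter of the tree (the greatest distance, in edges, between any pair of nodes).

BFS from 11 reaches 1 last, at distance 7; BFS from 1 confirms no node is farther.
Path: 11 – 8 – 2 – 5 – 10 – 12 – 3 – 1.

7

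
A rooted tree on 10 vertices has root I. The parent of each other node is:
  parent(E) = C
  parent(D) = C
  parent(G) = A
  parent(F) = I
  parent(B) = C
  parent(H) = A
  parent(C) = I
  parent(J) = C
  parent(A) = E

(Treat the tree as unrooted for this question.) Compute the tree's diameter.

5

A longest path is F - I - C - E - A - G, with 5 edges.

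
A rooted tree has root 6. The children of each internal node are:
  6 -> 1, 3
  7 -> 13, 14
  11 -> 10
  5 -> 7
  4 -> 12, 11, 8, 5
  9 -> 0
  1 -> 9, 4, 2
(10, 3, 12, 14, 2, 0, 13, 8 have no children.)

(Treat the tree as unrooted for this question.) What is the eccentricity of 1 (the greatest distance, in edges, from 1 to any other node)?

A farthest node from 1 is 13 (14 also at distance 4).
The path 1–4–5–7–13 has 4 edges.

4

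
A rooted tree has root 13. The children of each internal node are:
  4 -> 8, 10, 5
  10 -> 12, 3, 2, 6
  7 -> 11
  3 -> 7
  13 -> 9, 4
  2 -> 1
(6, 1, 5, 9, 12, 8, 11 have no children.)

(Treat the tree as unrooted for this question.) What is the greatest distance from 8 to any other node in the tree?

5

Distances from 8 peak at 5, attained at 11.
8-4-10-3-7-11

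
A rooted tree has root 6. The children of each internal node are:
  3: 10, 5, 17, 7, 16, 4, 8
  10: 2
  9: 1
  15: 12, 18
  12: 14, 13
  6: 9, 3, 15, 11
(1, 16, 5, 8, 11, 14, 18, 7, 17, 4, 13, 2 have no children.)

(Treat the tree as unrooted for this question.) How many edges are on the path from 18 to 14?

18–15–12–14: 3 edges.

3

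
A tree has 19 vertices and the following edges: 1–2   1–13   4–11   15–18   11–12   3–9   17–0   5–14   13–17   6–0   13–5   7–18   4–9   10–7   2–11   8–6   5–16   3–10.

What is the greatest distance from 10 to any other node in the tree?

The node farthest from 10 is 8, via 10–3–9–4–11–2–1–13–17–0–6–8 — 11 edges.

11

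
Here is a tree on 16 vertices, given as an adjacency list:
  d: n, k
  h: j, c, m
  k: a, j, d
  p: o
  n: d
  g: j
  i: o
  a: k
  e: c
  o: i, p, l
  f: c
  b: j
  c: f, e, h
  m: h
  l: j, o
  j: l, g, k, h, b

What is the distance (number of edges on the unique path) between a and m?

4

The path is a – k – j – h – m, which has 4 edges.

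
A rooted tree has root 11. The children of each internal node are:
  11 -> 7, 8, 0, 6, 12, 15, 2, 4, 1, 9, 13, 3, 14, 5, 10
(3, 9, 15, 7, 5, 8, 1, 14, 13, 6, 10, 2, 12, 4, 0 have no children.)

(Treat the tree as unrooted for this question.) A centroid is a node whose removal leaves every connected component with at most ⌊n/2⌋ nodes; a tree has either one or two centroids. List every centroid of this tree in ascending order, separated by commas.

Delete 11: the remaining components have sizes 1, 1, 1, 1, 1, 1, 1, 1, 1, 1, 1, 1, 1, 1, 1. Max 1 ≤ 8, so 11 is a centroid.
No neighbour of 11 does as well, so 11 is the unique centroid.

11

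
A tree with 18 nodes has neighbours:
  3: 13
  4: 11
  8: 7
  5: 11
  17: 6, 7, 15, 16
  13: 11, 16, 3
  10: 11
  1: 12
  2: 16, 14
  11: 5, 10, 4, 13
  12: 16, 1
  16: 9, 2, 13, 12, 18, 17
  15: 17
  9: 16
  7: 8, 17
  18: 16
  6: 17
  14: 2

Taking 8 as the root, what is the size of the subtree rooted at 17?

17's subtree: {17, 16, 15, 6, 13, 12, 18, 2, 9, 11, 3, 1, 14, 10, 5, 4}, size 16.

16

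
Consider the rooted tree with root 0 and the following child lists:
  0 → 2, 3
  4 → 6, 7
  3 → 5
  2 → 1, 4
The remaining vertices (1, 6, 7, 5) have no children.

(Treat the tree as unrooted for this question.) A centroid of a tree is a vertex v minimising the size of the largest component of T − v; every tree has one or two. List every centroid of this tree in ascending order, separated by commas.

If 2 is removed the pieces have sizes 3, 3, 1, all ≤ ⌊8/2⌋ = 4.
No neighbour of 2 does as well, so 2 is the unique centroid.

2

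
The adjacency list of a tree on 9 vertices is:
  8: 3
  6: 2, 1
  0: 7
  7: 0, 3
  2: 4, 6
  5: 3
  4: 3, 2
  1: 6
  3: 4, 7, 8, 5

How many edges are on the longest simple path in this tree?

6

BFS from 1 reaches 0 last, at distance 6; BFS from 0 confirms no node is farther.
Path: 1 – 6 – 2 – 4 – 3 – 7 – 0.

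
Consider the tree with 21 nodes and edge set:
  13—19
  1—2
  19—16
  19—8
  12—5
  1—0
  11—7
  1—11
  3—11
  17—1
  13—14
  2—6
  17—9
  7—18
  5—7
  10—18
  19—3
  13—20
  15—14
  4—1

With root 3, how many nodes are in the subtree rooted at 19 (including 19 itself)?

7

Descendants of 19 (including itself): 19, 13, 8, 16, 14, 20, 15. That's 7.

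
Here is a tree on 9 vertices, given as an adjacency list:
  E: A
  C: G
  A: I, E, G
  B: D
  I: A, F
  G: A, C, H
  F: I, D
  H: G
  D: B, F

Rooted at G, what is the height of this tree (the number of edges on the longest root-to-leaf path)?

The longest root-to-leaf path is G – A – I – F – D – B (5 edges).

5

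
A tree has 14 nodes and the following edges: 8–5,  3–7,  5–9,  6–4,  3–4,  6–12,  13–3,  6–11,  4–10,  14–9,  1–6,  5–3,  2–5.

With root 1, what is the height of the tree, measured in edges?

14 sits deepest: 1-6-4-3-5-9-14 — 6 edges from the root.

6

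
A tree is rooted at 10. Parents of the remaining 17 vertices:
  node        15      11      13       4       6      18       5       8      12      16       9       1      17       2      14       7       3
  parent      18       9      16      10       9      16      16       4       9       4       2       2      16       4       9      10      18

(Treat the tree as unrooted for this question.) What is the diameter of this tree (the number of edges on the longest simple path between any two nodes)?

6

Starting from 14, a farthest node is 15 at distance 6.
One longest path: 14–9–2–4–16–18–15.
So the diameter is 6.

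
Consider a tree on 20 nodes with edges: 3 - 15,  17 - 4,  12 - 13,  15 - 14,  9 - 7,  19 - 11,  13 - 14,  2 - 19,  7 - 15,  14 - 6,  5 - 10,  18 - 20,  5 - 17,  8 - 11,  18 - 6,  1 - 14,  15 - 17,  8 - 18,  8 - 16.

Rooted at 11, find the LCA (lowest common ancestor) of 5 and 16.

8

5's ancestor chain is 5, 17, 15, 14, 6, 18, 8, 11 and 16's is 16, 8, 11; they first meet at 8.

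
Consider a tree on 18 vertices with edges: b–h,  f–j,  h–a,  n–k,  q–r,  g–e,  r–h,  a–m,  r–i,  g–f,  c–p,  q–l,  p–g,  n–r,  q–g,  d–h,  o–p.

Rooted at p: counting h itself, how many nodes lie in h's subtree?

h's subtree: {h, a, b, d, m}, size 5.

5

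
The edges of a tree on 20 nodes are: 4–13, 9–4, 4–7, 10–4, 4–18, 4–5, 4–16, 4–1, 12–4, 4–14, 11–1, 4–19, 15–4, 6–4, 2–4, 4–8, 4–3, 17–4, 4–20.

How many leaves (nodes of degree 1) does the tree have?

18

Exactly 18 nodes have a single neighbour: 2, 3, 5, 6, 7, 8, 9, 10, 11, 12, 13, 14, 15, 16, 17, 18, 19, 20.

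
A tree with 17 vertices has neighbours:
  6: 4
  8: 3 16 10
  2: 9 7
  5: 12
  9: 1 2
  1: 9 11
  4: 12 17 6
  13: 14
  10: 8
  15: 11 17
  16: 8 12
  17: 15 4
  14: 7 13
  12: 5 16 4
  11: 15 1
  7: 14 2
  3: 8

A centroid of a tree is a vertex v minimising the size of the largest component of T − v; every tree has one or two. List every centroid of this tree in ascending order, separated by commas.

17

Delete 17: the remaining components have sizes 8, 8. Max 8 ≤ 8, so 17 is a centroid.
No neighbour of 17 does as well, so 17 is the unique centroid.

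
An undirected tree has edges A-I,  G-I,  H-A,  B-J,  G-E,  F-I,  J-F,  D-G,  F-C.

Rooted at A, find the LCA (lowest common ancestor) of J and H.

Path J→root: J F I A; path H→root: H A.
First common node: A.

A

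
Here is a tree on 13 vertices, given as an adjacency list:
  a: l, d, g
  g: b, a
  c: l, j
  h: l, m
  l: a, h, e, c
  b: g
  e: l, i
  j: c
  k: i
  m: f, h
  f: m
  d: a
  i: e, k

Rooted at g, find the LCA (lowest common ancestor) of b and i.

g

Path b→root: b g; path i→root: i e l a g.
First common node: g.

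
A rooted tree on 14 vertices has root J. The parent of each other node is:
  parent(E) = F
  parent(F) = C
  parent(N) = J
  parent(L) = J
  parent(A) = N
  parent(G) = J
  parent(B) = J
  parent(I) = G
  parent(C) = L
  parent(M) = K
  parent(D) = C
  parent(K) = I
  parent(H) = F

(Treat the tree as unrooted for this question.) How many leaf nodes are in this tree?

6

The leaves are A, B, D, E, H, M.
That is 6 leaves.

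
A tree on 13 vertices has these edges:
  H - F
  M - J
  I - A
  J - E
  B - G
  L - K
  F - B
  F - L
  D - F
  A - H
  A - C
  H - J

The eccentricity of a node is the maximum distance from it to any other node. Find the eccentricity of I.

5

A farthest node from I is G (K also at distance 5).
The path I – A – H – F – B – G has 5 edges.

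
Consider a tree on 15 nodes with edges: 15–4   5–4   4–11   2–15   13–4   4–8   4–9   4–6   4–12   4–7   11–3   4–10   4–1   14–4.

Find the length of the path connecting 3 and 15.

3

Walking from 3: 3 - 11 - 4 - 15. Length 3.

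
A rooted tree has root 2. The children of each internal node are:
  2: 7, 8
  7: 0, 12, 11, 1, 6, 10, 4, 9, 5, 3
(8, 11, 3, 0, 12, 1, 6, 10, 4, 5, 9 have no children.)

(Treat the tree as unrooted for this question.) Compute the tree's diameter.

Starting from 8, a farthest node is 4 at distance 3.
One longest path: 8 - 2 - 7 - 4.
So the diameter is 3.

3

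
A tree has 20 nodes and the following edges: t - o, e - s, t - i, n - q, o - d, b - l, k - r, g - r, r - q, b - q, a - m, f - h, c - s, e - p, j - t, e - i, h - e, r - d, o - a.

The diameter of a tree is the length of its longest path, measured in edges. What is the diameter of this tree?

10

Starting from c, a farthest node is l at distance 10.
One longest path: c-s-e-i-t-o-d-r-q-b-l.
So the diameter is 10.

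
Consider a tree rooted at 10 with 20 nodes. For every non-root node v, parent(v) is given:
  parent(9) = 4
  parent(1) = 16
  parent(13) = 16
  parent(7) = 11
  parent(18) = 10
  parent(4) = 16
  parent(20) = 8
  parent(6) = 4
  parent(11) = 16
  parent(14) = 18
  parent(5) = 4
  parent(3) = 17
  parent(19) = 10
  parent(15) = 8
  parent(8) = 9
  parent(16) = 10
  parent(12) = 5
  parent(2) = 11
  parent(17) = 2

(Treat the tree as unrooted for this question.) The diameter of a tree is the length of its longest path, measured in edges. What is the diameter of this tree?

8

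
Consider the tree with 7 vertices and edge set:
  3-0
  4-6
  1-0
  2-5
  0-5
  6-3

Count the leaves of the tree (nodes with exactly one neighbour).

3

Degree-1 nodes: 1, 2, 4 — 3 of them.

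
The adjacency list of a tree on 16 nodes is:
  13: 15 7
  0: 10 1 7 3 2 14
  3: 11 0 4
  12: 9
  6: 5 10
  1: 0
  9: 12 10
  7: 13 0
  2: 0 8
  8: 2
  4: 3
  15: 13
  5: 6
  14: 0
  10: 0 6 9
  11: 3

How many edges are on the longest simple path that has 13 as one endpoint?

5

The node farthest from 13 is 12 (5 also at distance 5), via 13–7–0–10–9–12 — 5 edges.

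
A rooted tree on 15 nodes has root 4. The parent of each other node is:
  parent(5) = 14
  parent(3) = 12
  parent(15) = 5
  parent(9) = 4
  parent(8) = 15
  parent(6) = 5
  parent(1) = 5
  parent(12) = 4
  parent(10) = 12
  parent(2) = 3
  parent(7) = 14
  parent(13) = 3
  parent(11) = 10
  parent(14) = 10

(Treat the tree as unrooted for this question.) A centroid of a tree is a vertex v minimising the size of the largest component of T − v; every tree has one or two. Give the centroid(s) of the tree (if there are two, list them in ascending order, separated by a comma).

10

If 10 is removed the pieces have sizes 7, 6, 1, all ≤ ⌊15/2⌋ = 7.
Every other node leaves some component of size > 7, so the centroid is unique.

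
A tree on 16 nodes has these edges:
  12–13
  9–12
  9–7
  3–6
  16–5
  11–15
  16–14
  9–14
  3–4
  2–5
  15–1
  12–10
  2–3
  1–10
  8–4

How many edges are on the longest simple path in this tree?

Starting from 11, a farthest node is 8 at distance 12.
One longest path: 11 - 15 - 1 - 10 - 12 - 9 - 14 - 16 - 5 - 2 - 3 - 4 - 8.
So the diameter is 12.

12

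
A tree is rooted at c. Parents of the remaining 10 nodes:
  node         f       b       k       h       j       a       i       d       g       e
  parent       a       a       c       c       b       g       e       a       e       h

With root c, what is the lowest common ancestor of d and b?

a

d's ancestor chain is d, a, g, e, h, c and b's is b, a, g, e, h, c; they first meet at a.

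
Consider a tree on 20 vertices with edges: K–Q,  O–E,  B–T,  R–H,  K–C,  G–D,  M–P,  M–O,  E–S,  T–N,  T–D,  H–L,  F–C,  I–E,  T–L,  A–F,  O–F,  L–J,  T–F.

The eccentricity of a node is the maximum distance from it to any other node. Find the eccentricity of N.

The node farthest from N is Q (P, S, I also at distance 5), via N–T–F–C–K–Q — 5 edges.

5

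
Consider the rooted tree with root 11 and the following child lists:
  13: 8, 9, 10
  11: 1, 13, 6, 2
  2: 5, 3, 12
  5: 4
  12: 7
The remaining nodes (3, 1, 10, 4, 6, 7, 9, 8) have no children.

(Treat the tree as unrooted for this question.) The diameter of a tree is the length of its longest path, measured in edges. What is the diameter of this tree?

BFS from 9 reaches 7 last, at distance 5; BFS from 7 confirms no node is farther.
Path: 9-13-11-2-12-7.

5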